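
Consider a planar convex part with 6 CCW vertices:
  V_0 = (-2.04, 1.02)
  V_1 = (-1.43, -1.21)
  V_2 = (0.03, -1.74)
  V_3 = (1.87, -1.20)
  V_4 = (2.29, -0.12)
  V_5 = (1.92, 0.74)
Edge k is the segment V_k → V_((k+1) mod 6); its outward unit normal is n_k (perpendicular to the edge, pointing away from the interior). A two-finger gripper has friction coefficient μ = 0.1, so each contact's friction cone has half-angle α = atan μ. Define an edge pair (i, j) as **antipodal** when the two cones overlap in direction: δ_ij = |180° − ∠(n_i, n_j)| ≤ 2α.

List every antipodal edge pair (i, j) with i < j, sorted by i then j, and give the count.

count = 1; pairs: (0,4)

α = atan 0.1 = 5.71°;  2α = 11.42°
n_0 = (-0.9646, -0.2638)
n_1 = (-0.3412, -0.9400)
n_2 = (+0.2816, -0.9595)
n_3 = (+0.9320, -0.3624)
n_4 = (+0.9186, +0.3952)
n_5 = (+0.0705, +0.9975)
  (0,1): δ = 125.25°  ·
  (0,2): δ = 88.94°  ·
  (0,3): δ = 36.55°  ·
  (0,4): δ = 7.98°  ✓
  (0,5): δ = 70.66°  ·
  (1,2): δ = 143.69°  ·
  (1,3): δ = 91.30°  ·
  (1,4): δ = 46.77°  ·
  (1,5): δ = 15.91°  ·
  (2,3): δ = 127.61°  ·
  (2,4): δ = 83.08°  ·
  (2,5): δ = 20.40°  ·
  (3,4): δ = 135.47°  ·
  (3,5): δ = 72.79°  ·
  (4,5): δ = 117.32°  ·
antipodal pairs: 1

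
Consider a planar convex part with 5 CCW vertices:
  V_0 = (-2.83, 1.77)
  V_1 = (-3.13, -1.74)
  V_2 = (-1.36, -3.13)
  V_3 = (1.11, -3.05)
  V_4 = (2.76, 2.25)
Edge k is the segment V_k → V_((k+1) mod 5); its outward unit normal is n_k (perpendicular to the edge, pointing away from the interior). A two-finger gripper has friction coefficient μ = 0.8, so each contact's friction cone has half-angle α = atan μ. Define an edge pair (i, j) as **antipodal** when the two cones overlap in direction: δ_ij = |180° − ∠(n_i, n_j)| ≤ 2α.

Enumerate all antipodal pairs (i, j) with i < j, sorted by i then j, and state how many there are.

α = atan 0.8 = 38.66°;  2α = 77.32°
n_0 = (-0.9964, +0.0852)
n_1 = (-0.6176, -0.7865)
n_2 = (+0.0324, -0.9995)
n_3 = (+0.9548, -0.2972)
n_4 = (-0.0856, +0.9963)
  (0,1): δ = 123.26°  ·
  (0,2): δ = 83.26°  ·
  (0,3): δ = 12.41°  ✓
  (0,4): δ = 99.79°  ·
  (1,2): δ = 140.00°  ·
  (1,3): δ = 69.15°  ✓
  (1,4): δ = 43.05°  ✓
  (2,3): δ = 109.15°  ·
  (2,4): δ = 3.05°  ✓
  (3,4): δ = 67.80°  ✓
antipodal pairs: 5

count = 5; pairs: (0,3), (1,3), (1,4), (2,4), (3,4)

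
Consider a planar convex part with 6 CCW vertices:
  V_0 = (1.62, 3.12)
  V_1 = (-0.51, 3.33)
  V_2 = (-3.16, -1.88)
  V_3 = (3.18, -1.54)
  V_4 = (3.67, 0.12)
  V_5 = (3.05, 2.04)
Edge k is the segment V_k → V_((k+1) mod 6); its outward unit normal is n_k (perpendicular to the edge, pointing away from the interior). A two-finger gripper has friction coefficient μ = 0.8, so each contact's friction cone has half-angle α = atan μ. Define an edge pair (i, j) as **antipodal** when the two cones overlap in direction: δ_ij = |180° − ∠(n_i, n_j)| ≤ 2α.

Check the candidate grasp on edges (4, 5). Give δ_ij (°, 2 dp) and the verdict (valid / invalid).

α = atan 0.8 = 38.66°;  2α = 77.32°
edge 4: e_4 = (-0.62, +1.92);  n_4 = (+0.9516, +0.3073)
edge 5: e_5 = (-1.43, +1.08);  n_5 = (+0.6027, +0.7980)
∠(n_4, n_5) = 35.04°
δ = |180° − 35.04°| = 144.96°
144.96° > 2α = 77.32°  →  invalid

δ = 144.96°, invalid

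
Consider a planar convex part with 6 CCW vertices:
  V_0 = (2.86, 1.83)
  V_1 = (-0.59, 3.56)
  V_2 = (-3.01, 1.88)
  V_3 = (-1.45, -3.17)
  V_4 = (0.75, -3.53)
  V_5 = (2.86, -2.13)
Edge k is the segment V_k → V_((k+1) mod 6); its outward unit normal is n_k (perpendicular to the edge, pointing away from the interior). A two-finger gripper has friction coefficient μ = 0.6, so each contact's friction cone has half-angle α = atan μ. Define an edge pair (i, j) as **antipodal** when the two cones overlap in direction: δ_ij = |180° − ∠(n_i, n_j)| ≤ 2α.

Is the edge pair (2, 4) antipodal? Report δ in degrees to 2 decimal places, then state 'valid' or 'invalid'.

δ = 73.60°, invalid

α = atan 0.6 = 30.96°;  2α = 61.93°
edge 2: e_2 = (+1.56, -5.05);  n_2 = (-0.9555, -0.2951)
edge 4: e_4 = (+2.11, +1.40);  n_4 = (+0.5529, -0.8333)
∠(n_2, n_4) = 106.40°
δ = |180° − 106.40°| = 73.60°
73.60° > 2α = 61.93°  →  invalid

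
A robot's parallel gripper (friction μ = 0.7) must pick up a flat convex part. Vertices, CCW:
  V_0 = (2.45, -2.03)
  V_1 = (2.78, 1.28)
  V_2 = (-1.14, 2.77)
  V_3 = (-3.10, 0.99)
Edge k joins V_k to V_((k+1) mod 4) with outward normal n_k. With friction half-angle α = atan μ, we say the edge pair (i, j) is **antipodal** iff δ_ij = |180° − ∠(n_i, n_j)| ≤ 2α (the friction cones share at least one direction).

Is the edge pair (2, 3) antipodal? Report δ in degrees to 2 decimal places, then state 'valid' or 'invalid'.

α = atan 0.7 = 34.99°;  2α = 69.98°
edge 2: e_2 = (-1.96, -1.78);  n_2 = (-0.6723, +0.7403)
edge 3: e_3 = (+5.55, -3.02);  n_3 = (-0.4780, -0.8784)
∠(n_2, n_3) = 109.20°
δ = |180° − 109.20°| = 70.80°
70.80° > 2α = 69.98°  →  invalid

δ = 70.80°, invalid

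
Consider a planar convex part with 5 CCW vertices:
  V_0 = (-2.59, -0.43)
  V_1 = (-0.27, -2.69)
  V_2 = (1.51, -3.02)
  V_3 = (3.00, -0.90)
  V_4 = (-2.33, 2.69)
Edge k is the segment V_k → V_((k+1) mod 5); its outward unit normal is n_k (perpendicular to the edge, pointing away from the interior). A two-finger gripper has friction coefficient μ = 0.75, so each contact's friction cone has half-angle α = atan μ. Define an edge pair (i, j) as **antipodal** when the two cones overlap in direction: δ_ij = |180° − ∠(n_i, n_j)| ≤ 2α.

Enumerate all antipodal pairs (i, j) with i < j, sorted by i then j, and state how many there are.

count = 4; pairs: (0,3), (1,3), (2,4), (3,4)

α = atan 0.75 = 36.87°;  2α = 73.74°
n_0 = (-0.6978, -0.7163)
n_1 = (-0.1823, -0.9832)
n_2 = (+0.8181, -0.5750)
n_3 = (+0.5586, +0.8294)
n_4 = (-0.9965, +0.0830)
  (0,1): δ = 146.25°  ·
  (0,2): δ = 80.85°  ·
  (0,3): δ = 10.29°  ✓
  (0,4): δ = 129.49°  ·
  (1,2): δ = 114.60°  ·
  (1,3): δ = 23.46°  ✓
  (1,4): δ = 95.74°  ·
  (2,3): δ = 88.86°  ·
  (2,4): δ = 30.34°  ✓
  (3,4): δ = 60.80°  ✓
antipodal pairs: 4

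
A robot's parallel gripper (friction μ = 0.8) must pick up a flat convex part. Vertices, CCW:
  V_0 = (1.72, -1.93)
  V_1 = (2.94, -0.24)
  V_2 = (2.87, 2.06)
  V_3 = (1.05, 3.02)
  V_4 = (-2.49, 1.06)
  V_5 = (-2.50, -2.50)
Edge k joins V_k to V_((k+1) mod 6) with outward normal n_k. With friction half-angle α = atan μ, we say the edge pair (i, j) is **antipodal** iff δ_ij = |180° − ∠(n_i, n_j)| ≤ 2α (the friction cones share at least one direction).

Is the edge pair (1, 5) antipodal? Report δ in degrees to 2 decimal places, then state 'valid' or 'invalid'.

δ = 95.95°, invalid

α = atan 0.8 = 38.66°;  2α = 77.32°
edge 1: e_1 = (-0.07, +2.30);  n_1 = (+0.9995, +0.0304)
edge 5: e_5 = (+4.22, +0.57);  n_5 = (+0.1339, -0.9910)
∠(n_1, n_5) = 84.05°
δ = |180° − 84.05°| = 95.95°
95.95° > 2α = 77.32°  →  invalid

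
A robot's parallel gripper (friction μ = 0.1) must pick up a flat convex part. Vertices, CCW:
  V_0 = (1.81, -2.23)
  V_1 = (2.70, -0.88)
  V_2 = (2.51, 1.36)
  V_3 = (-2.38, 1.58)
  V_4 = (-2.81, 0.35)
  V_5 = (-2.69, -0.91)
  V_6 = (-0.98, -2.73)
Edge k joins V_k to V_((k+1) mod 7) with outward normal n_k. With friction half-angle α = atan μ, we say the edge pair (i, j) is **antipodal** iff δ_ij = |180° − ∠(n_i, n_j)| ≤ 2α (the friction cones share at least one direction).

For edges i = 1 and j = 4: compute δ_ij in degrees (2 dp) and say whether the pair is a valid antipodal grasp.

α = atan 0.1 = 5.71°;  2α = 11.42°
edge 1: e_1 = (-0.19, +2.24);  n_1 = (+0.9964, +0.0845)
edge 4: e_4 = (+0.12, -1.26);  n_4 = (-0.9955, -0.0948)
∠(n_1, n_4) = 179.41°
δ = |180° − 179.41°| = 0.59°
0.59° ≤ 2α = 11.42°  →  valid

δ = 0.59°, valid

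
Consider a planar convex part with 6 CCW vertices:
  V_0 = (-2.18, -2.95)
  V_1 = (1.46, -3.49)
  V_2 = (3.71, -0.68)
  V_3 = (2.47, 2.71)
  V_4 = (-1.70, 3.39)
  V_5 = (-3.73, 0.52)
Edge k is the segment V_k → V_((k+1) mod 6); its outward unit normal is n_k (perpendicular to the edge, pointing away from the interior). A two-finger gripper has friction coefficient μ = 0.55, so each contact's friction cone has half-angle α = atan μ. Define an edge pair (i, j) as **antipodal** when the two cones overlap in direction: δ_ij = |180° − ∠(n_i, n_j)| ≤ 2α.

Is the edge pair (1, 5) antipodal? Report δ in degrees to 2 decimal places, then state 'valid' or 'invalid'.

α = atan 0.55 = 28.81°;  2α = 57.62°
edge 1: e_1 = (+2.25, +2.81);  n_1 = (+0.7806, -0.6250)
edge 5: e_5 = (+1.55, -3.47);  n_5 = (-0.9131, -0.4078)
∠(n_1, n_5) = 117.25°
δ = |180° − 117.25°| = 62.75°
62.75° > 2α = 57.62°  →  invalid

δ = 62.75°, invalid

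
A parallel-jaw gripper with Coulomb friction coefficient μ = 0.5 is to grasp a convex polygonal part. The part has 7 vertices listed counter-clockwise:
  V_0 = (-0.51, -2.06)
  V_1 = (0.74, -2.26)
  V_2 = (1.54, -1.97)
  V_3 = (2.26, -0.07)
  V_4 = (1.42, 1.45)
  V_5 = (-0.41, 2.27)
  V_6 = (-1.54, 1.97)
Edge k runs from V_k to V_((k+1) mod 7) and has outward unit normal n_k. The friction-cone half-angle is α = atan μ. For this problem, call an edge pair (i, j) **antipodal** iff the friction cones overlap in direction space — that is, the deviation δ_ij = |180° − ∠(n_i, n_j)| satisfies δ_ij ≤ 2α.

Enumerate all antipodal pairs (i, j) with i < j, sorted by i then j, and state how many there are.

count = 8; pairs: (0,3), (0,4), (0,5), (1,4), (1,5), (2,6), (3,6), (4,6)

α = atan 0.5 = 26.57°;  2α = 53.13°
n_0 = (-0.1580, -0.9874)
n_1 = (+0.3408, -0.9401)
n_2 = (+0.9351, -0.3544)
n_3 = (+0.8752, +0.4837)
n_4 = (+0.4089, +0.9126)
n_5 = (-0.2566, +0.9665)
n_6 = (-0.9689, -0.2476)
  (0,1): δ = 150.98°  ·
  (0,2): δ = 101.66°  ·
  (0,3): δ = 51.98°  ✓
  (0,4): δ = 15.05°  ✓
  (0,5): δ = 23.96°  ✓
  (0,6): δ = 113.43°  ·
  (1,2): δ = 130.68°  ·
  (1,3): δ = 81.00°  ·
  (1,4): δ = 44.06°  ✓
  (1,5): δ = 5.06°  ✓
  (1,6): δ = 84.41°  ·
  (2,3): δ = 130.32°  ·
  (2,4): δ = 93.38°  ·
  (2,5): δ = 54.38°  ·
  (2,6): δ = 35.09°  ✓
  (3,4): δ = 143.06°  ·
  (3,5): δ = 104.06°  ·
  (3,6): δ = 14.59°  ✓
  (4,5): δ = 141.00°  ·
  (4,6): δ = 51.53°  ✓
  (5,6): δ = 90.53°  ·
antipodal pairs: 8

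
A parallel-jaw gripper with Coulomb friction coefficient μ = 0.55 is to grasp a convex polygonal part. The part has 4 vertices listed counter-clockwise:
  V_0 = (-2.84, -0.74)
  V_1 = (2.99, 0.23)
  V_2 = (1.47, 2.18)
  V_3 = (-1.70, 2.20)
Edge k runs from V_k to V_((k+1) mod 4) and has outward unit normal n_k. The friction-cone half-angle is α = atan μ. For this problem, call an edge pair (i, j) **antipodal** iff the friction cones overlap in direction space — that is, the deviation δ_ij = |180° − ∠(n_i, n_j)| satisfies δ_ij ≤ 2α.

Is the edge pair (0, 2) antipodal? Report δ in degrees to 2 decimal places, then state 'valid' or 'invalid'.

δ = 9.81°, valid

α = atan 0.55 = 28.81°;  2α = 57.62°
edge 0: e_0 = (+5.83, +0.97);  n_0 = (+0.1641, -0.9864)
edge 2: e_2 = (-3.17, +0.02);  n_2 = (+0.0063, +1.0000)
∠(n_0, n_2) = 170.19°
δ = |180° − 170.19°| = 9.81°
9.81° ≤ 2α = 57.62°  →  valid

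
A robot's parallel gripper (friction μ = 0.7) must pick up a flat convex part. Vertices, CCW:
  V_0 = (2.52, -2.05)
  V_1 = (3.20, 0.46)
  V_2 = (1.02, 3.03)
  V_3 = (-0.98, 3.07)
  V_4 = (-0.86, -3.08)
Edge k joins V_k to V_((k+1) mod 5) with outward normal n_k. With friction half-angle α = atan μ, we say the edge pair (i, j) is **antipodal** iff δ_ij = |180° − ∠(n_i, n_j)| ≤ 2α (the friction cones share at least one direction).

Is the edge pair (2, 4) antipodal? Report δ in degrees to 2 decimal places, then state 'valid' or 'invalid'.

δ = 18.09°, valid

α = atan 0.7 = 34.99°;  2α = 69.98°
edge 2: e_2 = (-2.00, +0.04);  n_2 = (+0.0200, +0.9998)
edge 4: e_4 = (+3.38, +1.03);  n_4 = (+0.2915, -0.9566)
∠(n_2, n_4) = 161.91°
δ = |180° − 161.91°| = 18.09°
18.09° ≤ 2α = 69.98°  →  valid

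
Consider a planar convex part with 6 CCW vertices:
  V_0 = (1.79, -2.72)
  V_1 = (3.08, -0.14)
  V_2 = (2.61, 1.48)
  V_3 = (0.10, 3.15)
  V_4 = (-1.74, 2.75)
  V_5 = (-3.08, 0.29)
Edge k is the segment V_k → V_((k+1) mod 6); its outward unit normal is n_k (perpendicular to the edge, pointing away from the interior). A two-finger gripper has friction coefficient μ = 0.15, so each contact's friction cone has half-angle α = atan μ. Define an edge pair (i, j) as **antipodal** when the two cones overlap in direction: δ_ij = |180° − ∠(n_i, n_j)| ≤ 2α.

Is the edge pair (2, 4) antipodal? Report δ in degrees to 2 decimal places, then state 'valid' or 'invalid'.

δ = 84.94°, invalid

α = atan 0.15 = 8.53°;  2α = 17.06°
edge 2: e_2 = (-2.51, +1.67);  n_2 = (+0.5539, +0.8326)
edge 4: e_4 = (-1.34, -2.46);  n_4 = (-0.8782, +0.4784)
∠(n_2, n_4) = 95.06°
δ = |180° − 95.06°| = 84.94°
84.94° > 2α = 17.06°  →  invalid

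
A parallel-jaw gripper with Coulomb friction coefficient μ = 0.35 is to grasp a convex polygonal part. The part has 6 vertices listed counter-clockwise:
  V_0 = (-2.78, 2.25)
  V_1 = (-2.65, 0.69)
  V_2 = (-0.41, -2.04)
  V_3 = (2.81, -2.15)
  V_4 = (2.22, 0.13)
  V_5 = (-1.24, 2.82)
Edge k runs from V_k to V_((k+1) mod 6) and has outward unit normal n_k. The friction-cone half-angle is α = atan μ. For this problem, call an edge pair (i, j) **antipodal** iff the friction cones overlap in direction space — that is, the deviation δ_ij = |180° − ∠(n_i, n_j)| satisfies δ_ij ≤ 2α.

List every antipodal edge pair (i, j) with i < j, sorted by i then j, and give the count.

α = atan 0.35 = 19.29°;  2α = 38.58°
n_0 = (-0.9965, -0.0830)
n_1 = (-0.7731, -0.6343)
n_2 = (-0.0341, -0.9994)
n_3 = (+0.9681, +0.2505)
n_4 = (+0.6138, +0.7895)
n_5 = (-0.3471, +0.9378)
  (0,1): δ = 145.39°  ·
  (0,2): δ = 96.72°  ·
  (0,3): δ = 9.74°  ✓
  (0,4): δ = 47.37°  ·
  (0,5): δ = 105.55°  ·
  (1,2): δ = 131.33°  ·
  (1,3): δ = 24.86°  ✓
  (1,4): δ = 12.77°  ✓
  (1,5): δ = 70.94°  ·
  (2,3): δ = 73.54°  ·
  (2,4): δ = 35.91°  ✓
  (2,5): δ = 22.27°  ✓
  (3,4): δ = 142.37°  ·
  (3,5): δ = 84.20°  ·
  (4,5): δ = 121.83°  ·
antipodal pairs: 5

count = 5; pairs: (0,3), (1,3), (1,4), (2,4), (2,5)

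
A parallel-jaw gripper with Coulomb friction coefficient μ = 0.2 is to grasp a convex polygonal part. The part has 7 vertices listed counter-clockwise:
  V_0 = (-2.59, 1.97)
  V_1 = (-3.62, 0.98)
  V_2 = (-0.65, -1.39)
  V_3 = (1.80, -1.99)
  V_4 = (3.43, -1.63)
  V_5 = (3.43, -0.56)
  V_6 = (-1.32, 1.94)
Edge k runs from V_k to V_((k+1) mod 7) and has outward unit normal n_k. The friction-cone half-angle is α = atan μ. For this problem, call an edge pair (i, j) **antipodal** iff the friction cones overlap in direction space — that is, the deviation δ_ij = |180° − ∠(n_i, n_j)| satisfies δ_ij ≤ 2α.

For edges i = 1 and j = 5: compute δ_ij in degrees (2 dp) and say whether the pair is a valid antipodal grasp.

δ = 10.83°, valid

α = atan 0.2 = 11.31°;  2α = 22.62°
edge 1: e_1 = (+2.97, -2.37);  n_1 = (-0.6237, -0.7816)
edge 5: e_5 = (-4.75, +2.50);  n_5 = (+0.4657, +0.8849)
∠(n_1, n_5) = 169.17°
δ = |180° − 169.17°| = 10.83°
10.83° ≤ 2α = 22.62°  →  valid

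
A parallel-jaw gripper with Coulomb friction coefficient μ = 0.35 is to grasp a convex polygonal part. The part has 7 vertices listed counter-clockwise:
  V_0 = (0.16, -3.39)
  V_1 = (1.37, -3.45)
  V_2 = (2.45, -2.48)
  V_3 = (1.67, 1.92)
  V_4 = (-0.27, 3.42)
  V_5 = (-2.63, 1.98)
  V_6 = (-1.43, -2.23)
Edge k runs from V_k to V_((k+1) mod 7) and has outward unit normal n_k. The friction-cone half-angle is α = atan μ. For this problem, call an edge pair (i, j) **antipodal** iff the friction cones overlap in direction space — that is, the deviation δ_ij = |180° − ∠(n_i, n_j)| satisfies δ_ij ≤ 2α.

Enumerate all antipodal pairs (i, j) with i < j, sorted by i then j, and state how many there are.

α = atan 0.35 = 19.29°;  2α = 38.58°
n_0 = (-0.0495, -0.9988)
n_1 = (+0.6682, -0.7440)
n_2 = (+0.9846, +0.1746)
n_3 = (+0.6117, +0.7911)
n_4 = (-0.5209, +0.8536)
n_5 = (-0.9617, -0.2741)
n_6 = (-0.5894, -0.8079)
  (0,1): δ = 135.23°  ·
  (0,2): δ = 77.11°  ·
  (0,3): δ = 34.87°  ✓
  (0,4): δ = 34.23°  ✓
  (0,5): δ = 108.75°  ·
  (0,6): δ = 146.73°  ·
  (1,2): δ = 121.88°  ·
  (1,3): δ = 79.64°  ·
  (1,4): δ = 10.54°  ✓
  (1,5): δ = 63.98°  ·
  (1,6): δ = 101.96°  ·
  (2,3): δ = 137.76°  ·
  (2,4): δ = 68.66°  ·
  (2,5): δ = 5.86°  ✓
  (2,6): δ = 43.83°  ·
  (3,4): δ = 110.90°  ·
  (3,5): δ = 36.38°  ✓
  (3,6): δ = 1.60°  ✓
  (4,5): δ = 105.48°  ·
  (4,6): δ = 67.50°  ·
  (5,6): δ = 142.02°  ·
antipodal pairs: 6

count = 6; pairs: (0,3), (0,4), (1,4), (2,5), (3,5), (3,6)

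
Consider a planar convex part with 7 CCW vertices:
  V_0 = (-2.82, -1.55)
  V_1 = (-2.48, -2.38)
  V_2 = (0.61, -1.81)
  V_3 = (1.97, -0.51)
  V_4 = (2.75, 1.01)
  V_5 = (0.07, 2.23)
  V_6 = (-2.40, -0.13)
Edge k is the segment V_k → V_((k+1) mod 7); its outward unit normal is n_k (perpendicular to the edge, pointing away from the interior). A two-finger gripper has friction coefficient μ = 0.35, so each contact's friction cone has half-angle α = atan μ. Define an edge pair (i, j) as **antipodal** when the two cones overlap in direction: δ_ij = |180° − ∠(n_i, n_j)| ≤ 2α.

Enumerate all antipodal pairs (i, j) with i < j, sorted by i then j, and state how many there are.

count = 6; pairs: (1,4), (1,5), (2,5), (2,6), (3,5), (3,6)

α = atan 0.35 = 19.29°;  2α = 38.58°
n_0 = (-0.9254, -0.3791)
n_1 = (+0.1814, -0.9834)
n_2 = (+0.6910, -0.7229)
n_3 = (+0.8897, -0.4566)
n_4 = (+0.4143, +0.9101)
n_5 = (-0.6908, +0.7230)
n_6 = (-0.9589, +0.2836)
  (0,1): δ = 101.82°  ·
  (0,2): δ = 68.57°  ·
  (0,3): δ = 49.44°  ·
  (0,4): δ = 43.25°  ·
  (0,5): δ = 111.42°  ·
  (0,6): δ = 141.25°  ·
  (1,2): δ = 146.74°  ·
  (1,3): δ = 127.62°  ·
  (1,4): δ = 34.93°  ✓
  (1,5): δ = 33.24°  ✓
  (1,6): δ = 63.07°  ·
  (2,3): δ = 160.87°  ·
  (2,4): δ = 68.18°  ·
  (2,5): δ = 0.01°  ✓
  (2,6): δ = 29.82°  ✓
  (3,4): δ = 87.31°  ·
  (3,5): δ = 19.14°  ✓
  (3,6): δ = 10.69°  ✓
  (4,5): δ = 111.83°  ·
  (4,6): δ = 82.00°  ·
  (5,6): δ = 150.17°  ·
antipodal pairs: 6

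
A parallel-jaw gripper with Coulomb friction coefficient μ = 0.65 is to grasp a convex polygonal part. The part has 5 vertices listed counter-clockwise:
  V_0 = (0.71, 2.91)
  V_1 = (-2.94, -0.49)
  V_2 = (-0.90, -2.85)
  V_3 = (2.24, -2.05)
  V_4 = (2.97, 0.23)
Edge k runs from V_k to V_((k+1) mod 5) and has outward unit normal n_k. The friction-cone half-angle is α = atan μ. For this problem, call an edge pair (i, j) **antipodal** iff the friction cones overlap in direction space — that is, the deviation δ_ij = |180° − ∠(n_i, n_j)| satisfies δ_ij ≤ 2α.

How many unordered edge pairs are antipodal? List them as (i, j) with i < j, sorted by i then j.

count = 5; pairs: (0,2), (0,3), (1,3), (1,4), (2,4)

α = atan 0.65 = 33.02°;  2α = 66.05°
n_0 = (-0.6816, +0.7317)
n_1 = (-0.7565, -0.6540)
n_2 = (+0.2469, -0.9690)
n_3 = (+0.9524, -0.3049)
n_4 = (+0.7645, +0.6447)
  (0,1): δ = 92.13°  ·
  (0,2): δ = 28.68°  ✓
  (0,3): δ = 29.28°  ✓
  (0,4): δ = 87.17°  ·
  (1,2): δ = 116.55°  ·
  (1,3): δ = 58.59°  ✓
  (1,4): δ = 0.70°  ✓
  (2,3): δ = 122.05°  ·
  (2,4): δ = 64.15°  ✓
  (3,4): δ = 122.11°  ·
antipodal pairs: 5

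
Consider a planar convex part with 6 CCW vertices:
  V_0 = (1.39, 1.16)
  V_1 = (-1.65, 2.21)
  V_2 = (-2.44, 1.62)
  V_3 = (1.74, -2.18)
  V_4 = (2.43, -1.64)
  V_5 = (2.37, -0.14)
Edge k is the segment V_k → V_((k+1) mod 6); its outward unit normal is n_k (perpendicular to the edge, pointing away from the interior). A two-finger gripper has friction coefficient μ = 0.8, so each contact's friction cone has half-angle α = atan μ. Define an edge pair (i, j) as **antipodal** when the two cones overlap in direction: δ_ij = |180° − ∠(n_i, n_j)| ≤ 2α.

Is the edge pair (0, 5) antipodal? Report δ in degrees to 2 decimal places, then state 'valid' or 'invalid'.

α = atan 0.8 = 38.66°;  2α = 77.32°
edge 0: e_0 = (-3.04, +1.05);  n_0 = (+0.3265, +0.9452)
edge 5: e_5 = (-0.98, +1.30);  n_5 = (+0.7985, +0.6020)
∠(n_0, n_5) = 33.93°
δ = |180° − 33.93°| = 146.07°
146.07° > 2α = 77.32°  →  invalid

δ = 146.07°, invalid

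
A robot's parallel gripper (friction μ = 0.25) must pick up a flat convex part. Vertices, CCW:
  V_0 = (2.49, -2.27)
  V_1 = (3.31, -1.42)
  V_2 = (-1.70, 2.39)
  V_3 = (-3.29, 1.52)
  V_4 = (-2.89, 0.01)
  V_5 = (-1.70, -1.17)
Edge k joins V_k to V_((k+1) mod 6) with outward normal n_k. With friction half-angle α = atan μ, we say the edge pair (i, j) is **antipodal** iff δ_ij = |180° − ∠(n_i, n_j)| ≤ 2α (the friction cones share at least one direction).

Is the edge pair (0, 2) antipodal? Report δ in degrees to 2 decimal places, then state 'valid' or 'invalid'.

δ = 17.34°, valid

α = atan 0.25 = 14.04°;  2α = 28.07°
edge 0: e_0 = (+0.82, +0.85);  n_0 = (+0.7197, -0.6943)
edge 2: e_2 = (-1.59, -0.87);  n_2 = (-0.4800, +0.8773)
∠(n_0, n_2) = 162.66°
δ = |180° − 162.66°| = 17.34°
17.34° ≤ 2α = 28.07°  →  valid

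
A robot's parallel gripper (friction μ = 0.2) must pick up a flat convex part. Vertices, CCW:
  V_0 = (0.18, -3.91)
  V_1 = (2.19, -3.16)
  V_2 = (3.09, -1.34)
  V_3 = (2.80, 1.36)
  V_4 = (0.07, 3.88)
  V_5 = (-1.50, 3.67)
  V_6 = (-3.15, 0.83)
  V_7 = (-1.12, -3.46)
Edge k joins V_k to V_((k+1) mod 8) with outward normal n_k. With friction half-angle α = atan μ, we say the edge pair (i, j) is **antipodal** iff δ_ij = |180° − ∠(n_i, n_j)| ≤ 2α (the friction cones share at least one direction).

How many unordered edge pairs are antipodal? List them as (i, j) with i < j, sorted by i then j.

α = atan 0.2 = 11.31°;  2α = 22.62°
n_0 = (+0.3496, -0.9369)
n_1 = (+0.8964, -0.4433)
n_2 = (+0.9943, +0.1068)
n_3 = (+0.6783, +0.7348)
n_4 = (-0.1326, +0.9912)
n_5 = (-0.8647, +0.5024)
n_6 = (-0.9039, -0.4277)
n_7 = (-0.3271, -0.9450)
  (0,1): δ = 136.77°  ·
  (0,2): δ = 104.33°  ·
  (0,3): δ = 63.17°  ·
  (0,4): δ = 12.84°  ✓
  (0,5): δ = 39.38°  ·
  (0,6): δ = 94.86°  ·
  (0,7): δ = 140.44°  ·
  (1,2): δ = 147.56°  ·
  (1,3): δ = 106.40°  ·
  (1,4): δ = 56.07°  ·
  (1,5): δ = 3.84°  ✓
  (1,6): δ = 51.64°  ·
  (1,7): δ = 97.22°  ·
  (2,3): δ = 138.84°  ·
  (2,4): δ = 88.51°  ·
  (2,5): δ = 36.29°  ·
  (2,6): δ = 19.19°  ✓
  (2,7): δ = 64.78°  ·
  (3,4): δ = 129.67°  ·
  (3,5): δ = 77.45°  ·
  (3,6): δ = 21.97°  ✓
  (3,7): δ = 23.62°  ·
  (4,5): δ = 127.77°  ·
  (4,6): δ = 72.30°  ·
  (4,7): δ = 26.71°  ·
  (5,6): δ = 124.52°  ·
  (5,7): δ = 78.94°  ·
  (6,7): δ = 134.42°  ·
antipodal pairs: 4

count = 4; pairs: (0,4), (1,5), (2,6), (3,6)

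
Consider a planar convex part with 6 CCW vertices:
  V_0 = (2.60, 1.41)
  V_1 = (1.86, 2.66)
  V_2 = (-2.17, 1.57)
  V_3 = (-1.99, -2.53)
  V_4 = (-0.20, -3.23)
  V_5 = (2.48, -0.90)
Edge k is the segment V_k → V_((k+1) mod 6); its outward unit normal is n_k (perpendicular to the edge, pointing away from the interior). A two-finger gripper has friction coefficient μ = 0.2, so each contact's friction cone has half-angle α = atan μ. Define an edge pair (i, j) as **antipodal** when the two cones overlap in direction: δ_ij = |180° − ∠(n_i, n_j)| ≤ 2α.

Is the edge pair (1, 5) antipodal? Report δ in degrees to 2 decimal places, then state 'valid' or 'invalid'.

δ = 71.89°, invalid

α = atan 0.2 = 11.31°;  2α = 22.62°
edge 1: e_1 = (-4.03, -1.09);  n_1 = (-0.2611, +0.9653)
edge 5: e_5 = (+0.12, +2.31);  n_5 = (+0.9987, -0.0519)
∠(n_1, n_5) = 108.11°
δ = |180° − 108.11°| = 71.89°
71.89° > 2α = 22.62°  →  invalid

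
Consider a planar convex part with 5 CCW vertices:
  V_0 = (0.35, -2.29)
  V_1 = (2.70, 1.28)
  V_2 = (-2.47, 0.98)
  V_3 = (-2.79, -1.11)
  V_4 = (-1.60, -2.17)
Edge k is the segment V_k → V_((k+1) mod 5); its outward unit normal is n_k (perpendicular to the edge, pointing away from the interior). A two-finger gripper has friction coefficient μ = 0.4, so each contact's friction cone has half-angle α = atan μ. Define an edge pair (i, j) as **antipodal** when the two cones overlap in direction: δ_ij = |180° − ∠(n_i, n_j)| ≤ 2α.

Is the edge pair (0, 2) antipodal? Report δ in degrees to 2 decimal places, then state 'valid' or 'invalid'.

α = atan 0.4 = 21.80°;  2α = 43.60°
edge 0: e_0 = (+2.35, +3.57);  n_0 = (+0.8353, -0.5498)
edge 2: e_2 = (-0.32, -2.09);  n_2 = (-0.9885, +0.1513)
∠(n_0, n_2) = 155.35°
δ = |180° − 155.35°| = 24.65°
24.65° ≤ 2α = 43.60°  →  valid

δ = 24.65°, valid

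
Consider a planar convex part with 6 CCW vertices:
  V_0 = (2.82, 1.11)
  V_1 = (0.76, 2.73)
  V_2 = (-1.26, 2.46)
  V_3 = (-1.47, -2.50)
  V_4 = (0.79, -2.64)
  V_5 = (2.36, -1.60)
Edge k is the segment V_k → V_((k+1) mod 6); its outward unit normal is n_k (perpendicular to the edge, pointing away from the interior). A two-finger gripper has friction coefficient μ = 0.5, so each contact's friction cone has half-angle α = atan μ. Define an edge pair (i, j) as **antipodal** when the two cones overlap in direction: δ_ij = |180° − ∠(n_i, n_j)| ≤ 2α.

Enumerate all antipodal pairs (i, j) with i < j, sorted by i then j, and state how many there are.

α = atan 0.5 = 26.57°;  2α = 53.13°
n_0 = (+0.6182, +0.7861)
n_1 = (-0.1325, +0.9912)
n_2 = (-0.9991, +0.0423)
n_3 = (-0.0618, -0.9981)
n_4 = (+0.5522, -0.8337)
n_5 = (+0.9859, -0.1673)
  (0,1): δ = 134.20°  ·
  (0,2): δ = 54.24°  ·
  (0,3): δ = 34.64°  ✓
  (0,4): δ = 71.70°  ·
  (0,5): δ = 118.55°  ·
  (1,2): δ = 100.04°  ·
  (1,3): δ = 11.16°  ✓
  (1,4): δ = 25.91°  ✓
  (1,5): δ = 72.75°  ·
  (2,3): δ = 91.12°  ·
  (2,4): δ = 54.05°  ·
  (2,5): δ = 7.21°  ✓
  (3,4): δ = 142.93°  ·
  (3,5): δ = 96.09°  ·
  (4,5): δ = 133.15°  ·
antipodal pairs: 4

count = 4; pairs: (0,3), (1,3), (1,4), (2,5)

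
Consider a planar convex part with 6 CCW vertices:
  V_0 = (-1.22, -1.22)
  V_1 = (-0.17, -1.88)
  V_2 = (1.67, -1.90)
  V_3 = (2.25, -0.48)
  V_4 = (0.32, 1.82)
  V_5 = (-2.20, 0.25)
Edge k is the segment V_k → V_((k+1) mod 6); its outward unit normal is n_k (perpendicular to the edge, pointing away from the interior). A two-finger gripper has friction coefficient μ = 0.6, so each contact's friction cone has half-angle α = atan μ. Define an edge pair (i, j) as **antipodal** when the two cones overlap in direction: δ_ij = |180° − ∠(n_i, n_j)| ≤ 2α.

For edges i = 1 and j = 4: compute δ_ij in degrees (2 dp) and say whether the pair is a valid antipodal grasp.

δ = 32.55°, valid

α = atan 0.6 = 30.96°;  2α = 61.93°
edge 1: e_1 = (+1.84, -0.02);  n_1 = (-0.0109, -0.9999)
edge 4: e_4 = (-2.52, -1.57);  n_4 = (-0.5288, +0.8488)
∠(n_1, n_4) = 147.45°
δ = |180° − 147.45°| = 32.55°
32.55° ≤ 2α = 61.93°  →  valid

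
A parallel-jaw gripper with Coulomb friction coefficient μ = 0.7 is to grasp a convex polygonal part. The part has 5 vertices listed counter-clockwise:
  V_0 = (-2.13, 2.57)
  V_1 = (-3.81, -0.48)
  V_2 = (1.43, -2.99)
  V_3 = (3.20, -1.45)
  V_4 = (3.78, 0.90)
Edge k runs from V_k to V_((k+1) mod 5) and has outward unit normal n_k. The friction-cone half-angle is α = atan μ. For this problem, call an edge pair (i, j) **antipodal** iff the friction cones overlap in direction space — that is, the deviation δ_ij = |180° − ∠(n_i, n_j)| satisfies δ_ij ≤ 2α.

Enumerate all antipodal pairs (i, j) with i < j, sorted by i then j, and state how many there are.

α = atan 0.7 = 34.99°;  2α = 69.98°
n_0 = (-0.8759, +0.4825)
n_1 = (-0.4320, -0.9019)
n_2 = (+0.6564, -0.7544)
n_3 = (+0.9709, -0.2396)
n_4 = (+0.2719, +0.9623)
  (0,1): δ = 86.75°  ·
  (0,2): δ = 20.13°  ✓
  (0,3): δ = 14.98°  ✓
  (0,4): δ = 103.07°  ·
  (1,2): δ = 113.38°  ·
  (1,3): δ = 78.27°  ·
  (1,4): δ = 9.82°  ✓
  (2,3): δ = 144.89°  ·
  (2,4): δ = 56.80°  ✓
  (3,4): δ = 91.91°  ·
antipodal pairs: 4

count = 4; pairs: (0,2), (0,3), (1,4), (2,4)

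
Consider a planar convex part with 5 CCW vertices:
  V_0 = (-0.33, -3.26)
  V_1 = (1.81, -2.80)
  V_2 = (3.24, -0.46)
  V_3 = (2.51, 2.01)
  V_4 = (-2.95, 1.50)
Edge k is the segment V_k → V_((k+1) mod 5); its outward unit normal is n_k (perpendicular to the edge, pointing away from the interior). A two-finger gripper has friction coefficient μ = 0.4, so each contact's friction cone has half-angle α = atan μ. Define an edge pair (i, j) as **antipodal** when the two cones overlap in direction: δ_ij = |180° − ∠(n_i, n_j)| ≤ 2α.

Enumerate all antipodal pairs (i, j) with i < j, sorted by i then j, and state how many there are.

α = atan 0.4 = 21.80°;  2α = 43.60°
n_0 = (+0.2102, -0.9777)
n_1 = (+0.8533, -0.5215)
n_2 = (+0.9590, +0.2834)
n_3 = (-0.0930, +0.9957)
n_4 = (-0.8761, -0.4822)
  (0,1): δ = 133.56°  ·
  (0,2): δ = 85.67°  ·
  (0,3): δ = 6.80°  ✓
  (0,4): δ = 106.70°  ·
  (1,2): δ = 132.11°  ·
  (1,3): δ = 53.23°  ·
  (1,4): δ = 60.26°  ·
  (2,3): δ = 101.13°  ·
  (2,4): δ = 12.36°  ✓
  (3,4): δ = 66.51°  ·
antipodal pairs: 2

count = 2; pairs: (0,3), (2,4)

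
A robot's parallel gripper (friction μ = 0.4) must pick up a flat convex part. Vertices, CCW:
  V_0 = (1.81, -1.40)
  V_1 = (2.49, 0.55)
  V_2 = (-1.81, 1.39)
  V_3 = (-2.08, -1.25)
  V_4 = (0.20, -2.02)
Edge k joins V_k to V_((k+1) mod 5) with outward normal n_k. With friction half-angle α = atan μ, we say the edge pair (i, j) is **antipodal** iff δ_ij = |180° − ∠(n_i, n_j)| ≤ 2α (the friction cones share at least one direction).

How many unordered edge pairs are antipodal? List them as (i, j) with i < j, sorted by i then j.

count = 3; pairs: (0,2), (1,3), (1,4)

α = atan 0.4 = 21.80°;  2α = 43.60°
n_0 = (+0.9442, -0.3293)
n_1 = (+0.1917, +0.9814)
n_2 = (-0.9948, +0.1017)
n_3 = (-0.3200, -0.9474)
n_4 = (+0.3594, -0.9332)
  (0,1): δ = 81.83°  ·
  (0,2): δ = 13.39°  ✓
  (0,3): δ = 90.56°  ·
  (0,4): δ = 130.29°  ·
  (1,2): δ = 84.79°  ·
  (1,3): δ = 7.61°  ✓
  (1,4): δ = 32.11°  ✓
  (2,3): δ = 102.82°  ·
  (2,4): δ = 63.10°  ·
  (3,4): δ = 140.28°  ·
antipodal pairs: 3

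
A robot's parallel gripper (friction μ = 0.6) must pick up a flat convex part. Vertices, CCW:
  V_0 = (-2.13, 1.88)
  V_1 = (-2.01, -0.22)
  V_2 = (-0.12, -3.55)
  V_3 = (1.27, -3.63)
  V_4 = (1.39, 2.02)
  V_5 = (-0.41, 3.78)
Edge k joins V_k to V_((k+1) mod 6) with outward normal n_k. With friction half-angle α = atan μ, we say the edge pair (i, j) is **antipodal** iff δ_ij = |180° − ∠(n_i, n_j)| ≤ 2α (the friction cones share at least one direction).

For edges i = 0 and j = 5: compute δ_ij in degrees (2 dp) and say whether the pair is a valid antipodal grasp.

δ = 134.58°, invalid

α = atan 0.6 = 30.96°;  2α = 61.93°
edge 0: e_0 = (+0.12, -2.10);  n_0 = (-0.9984, -0.0570)
edge 5: e_5 = (-1.72, -1.90);  n_5 = (-0.7414, +0.6711)
∠(n_0, n_5) = 45.42°
δ = |180° − 45.42°| = 134.58°
134.58° > 2α = 61.93°  →  invalid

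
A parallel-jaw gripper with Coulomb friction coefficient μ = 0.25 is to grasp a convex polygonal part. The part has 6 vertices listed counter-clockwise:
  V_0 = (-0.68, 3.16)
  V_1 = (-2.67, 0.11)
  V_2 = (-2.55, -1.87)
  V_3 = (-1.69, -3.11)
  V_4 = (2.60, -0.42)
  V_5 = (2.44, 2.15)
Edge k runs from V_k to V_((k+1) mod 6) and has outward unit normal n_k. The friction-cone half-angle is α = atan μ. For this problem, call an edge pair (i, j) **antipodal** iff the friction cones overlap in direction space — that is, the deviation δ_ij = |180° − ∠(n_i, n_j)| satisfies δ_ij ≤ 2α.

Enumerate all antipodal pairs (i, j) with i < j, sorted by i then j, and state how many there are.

α = atan 0.25 = 14.04°;  2α = 28.07°
n_0 = (-0.8375, +0.5464)
n_1 = (-0.9982, -0.0605)
n_2 = (-0.8217, -0.5699)
n_3 = (+0.5312, -0.8472)
n_4 = (+0.9981, +0.0621)
n_5 = (+0.3080, +0.9514)
  (0,1): δ = 143.41°  ·
  (0,2): δ = 112.13°  ·
  (0,3): δ = 24.79°  ✓
  (0,4): δ = 36.69°  ·
  (0,5): δ = 105.19°  ·
  (1,2): δ = 148.73°  ·
  (1,3): δ = 61.38°  ·
  (1,4): δ = 0.09°  ✓
  (1,5): δ = 68.59°  ·
  (2,3): δ = 92.65°  ·
  (2,4): δ = 31.18°  ·
  (2,5): δ = 37.32°  ·
  (3,4): δ = 118.53°  ·
  (3,5): δ = 50.03°  ·
  (4,5): δ = 111.50°  ·
antipodal pairs: 2

count = 2; pairs: (0,3), (1,4)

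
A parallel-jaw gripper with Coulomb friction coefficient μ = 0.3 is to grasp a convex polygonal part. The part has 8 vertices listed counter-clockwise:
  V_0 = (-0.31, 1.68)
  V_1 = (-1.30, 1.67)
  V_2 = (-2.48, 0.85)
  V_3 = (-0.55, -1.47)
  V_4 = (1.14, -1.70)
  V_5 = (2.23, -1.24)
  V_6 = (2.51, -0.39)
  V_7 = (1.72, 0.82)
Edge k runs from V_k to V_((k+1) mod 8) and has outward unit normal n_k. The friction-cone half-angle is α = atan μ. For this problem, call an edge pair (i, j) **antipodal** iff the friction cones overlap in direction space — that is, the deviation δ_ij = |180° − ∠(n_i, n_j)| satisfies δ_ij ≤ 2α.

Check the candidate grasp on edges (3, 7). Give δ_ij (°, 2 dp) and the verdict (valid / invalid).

δ = 15.21°, valid

α = atan 0.3 = 16.70°;  2α = 33.40°
edge 3: e_3 = (+1.69, -0.23);  n_3 = (-0.1349, -0.9909)
edge 7: e_7 = (-2.03, +0.86);  n_7 = (+0.3901, +0.9208)
∠(n_3, n_7) = 164.79°
δ = |180° − 164.79°| = 15.21°
15.21° ≤ 2α = 33.40°  →  valid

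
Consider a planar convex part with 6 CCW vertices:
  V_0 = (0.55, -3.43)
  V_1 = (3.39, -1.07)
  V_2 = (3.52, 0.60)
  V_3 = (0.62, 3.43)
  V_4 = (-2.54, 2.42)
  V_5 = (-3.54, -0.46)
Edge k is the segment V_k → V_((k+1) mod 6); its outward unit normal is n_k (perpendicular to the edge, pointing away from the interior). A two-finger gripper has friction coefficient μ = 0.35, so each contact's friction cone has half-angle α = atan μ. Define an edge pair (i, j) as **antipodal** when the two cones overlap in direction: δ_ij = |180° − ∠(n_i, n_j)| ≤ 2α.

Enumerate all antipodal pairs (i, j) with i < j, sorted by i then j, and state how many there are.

count = 4; pairs: (0,3), (0,4), (1,4), (2,5)

α = atan 0.35 = 19.29°;  2α = 38.58°
n_0 = (+0.6391, -0.7691)
n_1 = (+0.9970, -0.0776)
n_2 = (+0.6984, +0.7157)
n_3 = (-0.3044, +0.9525)
n_4 = (-0.9447, +0.3280)
n_5 = (-0.5876, -0.8092)
  (0,1): δ = 134.18°  ·
  (0,2): δ = 84.03°  ·
  (0,3): δ = 22.00°  ✓
  (0,4): δ = 31.13°  ✓
  (0,5): δ = 104.29°  ·
  (1,2): δ = 129.85°  ·
  (1,3): δ = 67.82°  ·
  (1,4): δ = 14.70°  ✓
  (1,5): δ = 58.47°  ·
  (2,3): δ = 117.97°  ·
  (2,4): δ = 64.85°  ·
  (2,5): δ = 8.31°  ✓
  (3,4): δ = 126.87°  ·
  (3,5): δ = 53.71°  ·
  (4,5): δ = 106.84°  ·
antipodal pairs: 4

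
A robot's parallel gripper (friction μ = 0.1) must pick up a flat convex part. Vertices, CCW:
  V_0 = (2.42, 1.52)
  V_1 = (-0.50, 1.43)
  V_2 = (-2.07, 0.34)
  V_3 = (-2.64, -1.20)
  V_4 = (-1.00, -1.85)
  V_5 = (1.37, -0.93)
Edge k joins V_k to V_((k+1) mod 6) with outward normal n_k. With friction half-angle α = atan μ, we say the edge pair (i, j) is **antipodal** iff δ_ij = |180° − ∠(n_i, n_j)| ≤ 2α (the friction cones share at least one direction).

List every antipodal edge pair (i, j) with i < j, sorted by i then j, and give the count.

α = atan 0.1 = 5.71°;  2α = 11.42°
n_0 = (-0.0308, +0.9995)
n_1 = (-0.5703, +0.8214)
n_2 = (-0.9378, +0.3471)
n_3 = (-0.3685, -0.9296)
n_4 = (+0.3619, -0.9322)
n_5 = (+0.9191, -0.3939)
  (0,1): δ = 146.99°  ·
  (0,2): δ = 112.08°  ·
  (0,3): δ = 23.39°  ·
  (0,4): δ = 19.45°  ·
  (0,5): δ = 65.04°  ·
  (1,2): δ = 145.08°  ·
  (1,3): δ = 56.39°  ·
  (1,4): δ = 13.56°  ·
  (1,5): δ = 32.03°  ·
  (2,3): δ = 91.31°  ·
  (2,4): δ = 48.47°  ·
  (2,5): δ = 2.89°  ✓
  (3,4): δ = 137.16°  ·
  (3,5): δ = 91.58°  ·
  (4,5): δ = 134.41°  ·
antipodal pairs: 1

count = 1; pairs: (2,5)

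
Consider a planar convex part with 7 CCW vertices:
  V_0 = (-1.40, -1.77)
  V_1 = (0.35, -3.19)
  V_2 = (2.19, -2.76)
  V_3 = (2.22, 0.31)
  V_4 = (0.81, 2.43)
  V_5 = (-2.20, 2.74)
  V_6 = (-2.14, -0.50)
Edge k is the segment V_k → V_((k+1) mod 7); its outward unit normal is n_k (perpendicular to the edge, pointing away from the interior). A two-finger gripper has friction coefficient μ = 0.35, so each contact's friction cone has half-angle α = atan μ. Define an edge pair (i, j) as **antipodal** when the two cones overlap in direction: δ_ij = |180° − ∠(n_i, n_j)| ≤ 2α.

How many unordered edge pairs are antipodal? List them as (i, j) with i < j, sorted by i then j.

α = atan 0.35 = 19.29°;  2α = 38.58°
n_0 = (-0.6301, -0.7765)
n_1 = (+0.2276, -0.9738)
n_2 = (+1.0000, -0.0098)
n_3 = (+0.8327, +0.5538)
n_4 = (+0.1024, +0.9947)
n_5 = (-0.9998, -0.0185)
n_6 = (-0.8640, -0.5034)
  (0,1): δ = 127.79°  ·
  (0,2): δ = 51.50°  ·
  (0,3): δ = 17.32°  ✓
  (0,4): δ = 33.18°  ✓
  (0,5): δ = 130.12°  ·
  (0,6): δ = 159.29°  ·
  (1,2): δ = 103.71°  ·
  (1,3): δ = 69.53°  ·
  (1,4): δ = 19.03°  ✓
  (1,5): δ = 77.91°  ·
  (1,6): δ = 107.07°  ·
  (2,3): δ = 145.81°  ·
  (2,4): δ = 95.32°  ·
  (2,5): δ = 1.62°  ✓
  (2,6): δ = 30.79°  ✓
  (3,4): δ = 129.51°  ·
  (3,5): δ = 32.57°  ✓
  (3,6): δ = 3.40°  ✓
  (4,5): δ = 83.06°  ·
  (4,6): δ = 53.89°  ·
  (5,6): δ = 150.83°  ·
antipodal pairs: 7

count = 7; pairs: (0,3), (0,4), (1,4), (2,5), (2,6), (3,5), (3,6)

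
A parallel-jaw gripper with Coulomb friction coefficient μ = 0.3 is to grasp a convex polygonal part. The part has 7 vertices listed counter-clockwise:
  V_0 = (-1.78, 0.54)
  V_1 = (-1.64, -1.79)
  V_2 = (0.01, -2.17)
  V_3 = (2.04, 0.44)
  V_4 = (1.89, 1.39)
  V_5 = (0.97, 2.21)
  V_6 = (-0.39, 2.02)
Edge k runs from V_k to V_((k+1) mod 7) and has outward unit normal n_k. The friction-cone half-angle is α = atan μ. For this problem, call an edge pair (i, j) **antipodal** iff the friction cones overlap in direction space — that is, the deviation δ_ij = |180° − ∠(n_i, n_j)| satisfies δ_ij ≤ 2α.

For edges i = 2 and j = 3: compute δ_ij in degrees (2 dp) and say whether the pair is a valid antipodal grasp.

α = atan 0.3 = 16.70°;  2α = 33.40°
edge 2: e_2 = (+2.03, +2.61);  n_2 = (+0.7894, -0.6139)
edge 3: e_3 = (-0.15, +0.95);  n_3 = (+0.9878, +0.1560)
∠(n_2, n_3) = 46.85°
δ = |180° − 46.85°| = 133.15°
133.15° > 2α = 33.40°  →  invalid

δ = 133.15°, invalid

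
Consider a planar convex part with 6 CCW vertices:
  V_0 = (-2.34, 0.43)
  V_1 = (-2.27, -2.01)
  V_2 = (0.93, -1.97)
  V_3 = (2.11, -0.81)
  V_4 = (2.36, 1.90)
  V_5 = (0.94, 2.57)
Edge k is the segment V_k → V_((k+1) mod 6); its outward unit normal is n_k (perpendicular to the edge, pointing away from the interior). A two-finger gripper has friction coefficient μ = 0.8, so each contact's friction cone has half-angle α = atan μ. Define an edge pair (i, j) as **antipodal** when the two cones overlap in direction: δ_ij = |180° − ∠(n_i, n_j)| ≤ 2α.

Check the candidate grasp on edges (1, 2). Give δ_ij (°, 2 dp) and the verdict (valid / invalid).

α = atan 0.8 = 38.66°;  2α = 77.32°
edge 1: e_1 = (+3.20, +0.04);  n_1 = (+0.0125, -0.9999)
edge 2: e_2 = (+1.18, +1.16);  n_2 = (+0.7010, -0.7131)
∠(n_1, n_2) = 43.79°
δ = |180° − 43.79°| = 136.21°
136.21° > 2α = 77.32°  →  invalid

δ = 136.21°, invalid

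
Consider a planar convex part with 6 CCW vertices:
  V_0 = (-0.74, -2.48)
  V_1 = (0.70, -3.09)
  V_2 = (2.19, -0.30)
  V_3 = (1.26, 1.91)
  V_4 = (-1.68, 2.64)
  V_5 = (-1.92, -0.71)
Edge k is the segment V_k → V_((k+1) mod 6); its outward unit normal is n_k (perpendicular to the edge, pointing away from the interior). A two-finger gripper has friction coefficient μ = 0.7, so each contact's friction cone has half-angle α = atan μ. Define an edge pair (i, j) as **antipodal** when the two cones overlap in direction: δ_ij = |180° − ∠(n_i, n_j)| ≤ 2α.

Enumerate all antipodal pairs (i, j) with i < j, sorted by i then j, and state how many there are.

count = 7; pairs: (0,2), (0,3), (1,4), (1,5), (2,4), (2,5), (3,5)

α = atan 0.7 = 34.99°;  2α = 69.98°
n_0 = (-0.3901, -0.9208)
n_1 = (+0.8821, -0.4711)
n_2 = (+0.9217, +0.3879)
n_3 = (+0.2410, +0.9705)
n_4 = (-0.9974, +0.0715)
n_5 = (-0.8321, -0.5547)
  (0,1): δ = 95.15°  ·
  (0,2): δ = 44.22°  ✓
  (0,3): δ = 9.01°  ✓
  (0,4): δ = 108.86°  ·
  (0,5): δ = 146.65°  ·
  (1,2): δ = 129.07°  ·
  (1,3): δ = 75.84°  ·
  (1,4): δ = 24.01°  ✓
  (1,5): δ = 61.79°  ✓
  (2,3): δ = 126.77°  ·
  (2,4): δ = 26.92°  ✓
  (2,5): δ = 10.87°  ✓
  (3,4): δ = 80.15°  ·
  (3,5): δ = 42.37°  ✓
  (4,5): δ = 142.21°  ·
antipodal pairs: 7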